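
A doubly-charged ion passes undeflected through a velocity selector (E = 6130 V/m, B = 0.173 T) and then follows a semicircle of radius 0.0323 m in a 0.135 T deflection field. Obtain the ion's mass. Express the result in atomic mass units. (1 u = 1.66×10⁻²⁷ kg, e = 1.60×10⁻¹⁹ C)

v = E/B₁ = 3.54×10^4 m/s.
From r = mv/(qB₂), m = qB₂r/v = (2×1.60×10^-19)(0.135)(0.0323) / (3.54×10^4) = 3.94×10^-26 kg.
In atomic mass units: m = 3.94×10^-26 / 1.66×10^-27 = 23.7 u.

m ≈ 23.7 u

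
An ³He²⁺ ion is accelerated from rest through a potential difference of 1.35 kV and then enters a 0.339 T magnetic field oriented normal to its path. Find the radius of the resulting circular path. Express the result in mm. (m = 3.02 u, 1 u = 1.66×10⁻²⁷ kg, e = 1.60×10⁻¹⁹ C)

The kinetic energy gained is K = qV = (2×1.60×10^-19)(1350) = 4.32×10^-16 J.
v = √(2K/m) = 4.15×10^5 m/s.
r = mv/(qB) = (5.01×10^-27)(4.15×10^5) / [(2×1.60×10^-19)(0.339)] = 0.0192 m.

r ≈ 19.2 mm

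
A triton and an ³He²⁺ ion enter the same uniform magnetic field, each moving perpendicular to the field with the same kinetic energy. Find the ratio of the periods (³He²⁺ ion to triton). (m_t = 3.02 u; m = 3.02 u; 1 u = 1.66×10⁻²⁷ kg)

ratio ≈ 0.500

T = 2πm/(qB) is independent of speed, so T₂/T₁ = (m₂/q₂)/(m₁/q₁).
T_{³He²⁺ ion}/T_{triton} = (5.01×10^-27/2e) / (5.01×10^-27/1e) = 0.500.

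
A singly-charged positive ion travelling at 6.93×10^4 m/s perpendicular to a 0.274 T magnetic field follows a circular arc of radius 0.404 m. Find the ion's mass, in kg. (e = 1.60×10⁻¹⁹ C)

m ≈ 2.56×10^-25 kg

qvB = mv²/r ⇒ m = qBr/v.
m = (1×1.60×10^-19)(0.274)(0.404) / (6.93×10^4) = 2.56×10^-25 kg.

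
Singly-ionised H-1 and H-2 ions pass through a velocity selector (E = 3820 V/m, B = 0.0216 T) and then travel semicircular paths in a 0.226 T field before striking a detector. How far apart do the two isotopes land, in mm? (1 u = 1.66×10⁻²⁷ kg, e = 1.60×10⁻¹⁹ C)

Both emerge at v = E/B₁ = 1.77×10^5 m/s.
r = mv/(qB₂), so r₁ = 8.119×10^-3 m and r₂ = 0.01624 m, giving Δr = 8.12×10^-3 m.
After a semicircle each ion lands a diameter 2r from the entry slit, so the separation is 2Δr = 0.0162 m.

Δd ≈ 16.2 mm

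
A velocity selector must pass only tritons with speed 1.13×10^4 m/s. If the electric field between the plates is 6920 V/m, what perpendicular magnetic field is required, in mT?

qE = qvB ⇒ B = E/v = (6920) / (1.13×10^4) = 0.612 T.

B ≈ 612 mT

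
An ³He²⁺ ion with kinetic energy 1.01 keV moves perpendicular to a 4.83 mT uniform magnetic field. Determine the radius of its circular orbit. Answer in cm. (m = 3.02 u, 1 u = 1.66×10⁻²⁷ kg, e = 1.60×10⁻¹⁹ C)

Convert the energy: K = 1.01 keV = 1.62×10^-16 J.
v = √(2K/m) = √(2·1.62×10^-16/5.01×10^-27) = 2.54×10^5 m/s.
r = mv/(qB) = (5.01×10^-27)(2.54×10^5) / [(2×1.60×10^-19)(4.83×10^-3)] = 0.824 m.

r ≈ 82.4 cm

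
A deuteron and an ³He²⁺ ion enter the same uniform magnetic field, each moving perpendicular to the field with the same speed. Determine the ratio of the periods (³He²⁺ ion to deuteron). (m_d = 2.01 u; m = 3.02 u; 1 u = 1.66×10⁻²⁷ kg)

T = 2πm/(qB) is independent of speed, so T₂/T₁ = (m₂/q₂)/(m₁/q₁).
T_{³He²⁺ ion}/T_{deuteron} = (5.01×10^-27/2e) / (3.34×10^-27/1e) = 0.751.

ratio ≈ 0.751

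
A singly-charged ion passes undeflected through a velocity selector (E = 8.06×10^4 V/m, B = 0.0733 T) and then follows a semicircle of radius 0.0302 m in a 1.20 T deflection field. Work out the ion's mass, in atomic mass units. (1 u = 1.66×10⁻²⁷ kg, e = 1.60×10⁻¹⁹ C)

m ≈ 3.18 u

v = E/B₁ = 1.10×10^6 m/s.
From r = mv/(qB₂), m = qB₂r/v = (1×1.60×10^-19)(1.20)(0.0302) / (1.10×10^6) = 5.27×10^-27 kg.
In atomic mass units: m = 5.27×10^-27 / 1.66×10^-27 = 3.18 u.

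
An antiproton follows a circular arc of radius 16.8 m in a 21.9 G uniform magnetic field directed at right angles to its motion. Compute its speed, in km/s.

From qvB = mv²/r, v = qBr/m.
v = (1×1.60×10^-19)(2.19×10^-3)(16.8) / (1.67×10^-27) = 3.52×10^6 m/s.

v ≈ 3520 km/s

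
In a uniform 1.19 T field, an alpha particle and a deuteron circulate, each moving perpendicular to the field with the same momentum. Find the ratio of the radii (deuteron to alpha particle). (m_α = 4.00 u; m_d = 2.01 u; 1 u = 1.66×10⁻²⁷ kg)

ratio ≈ 2.00

r = p/(qB) ⇒ at equal p, r ∝ 1/q.
r_{deuteron}/r_{alpha particle} = 2.00.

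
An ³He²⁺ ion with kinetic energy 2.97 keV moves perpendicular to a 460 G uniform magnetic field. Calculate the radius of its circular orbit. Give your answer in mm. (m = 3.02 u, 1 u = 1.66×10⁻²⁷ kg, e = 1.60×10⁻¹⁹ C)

Convert the energy: K = 2.97 keV = 4.75×10^-16 J.
v = √(2K/m) = √(2·4.75×10^-16/5.01×10^-27) = 4.35×10^5 m/s.
r = mv/(qB) = (5.01×10^-27)(4.35×10^5) / [(2×1.60×10^-19)(0.0460)] = 0.148 m.

r ≈ 148 mm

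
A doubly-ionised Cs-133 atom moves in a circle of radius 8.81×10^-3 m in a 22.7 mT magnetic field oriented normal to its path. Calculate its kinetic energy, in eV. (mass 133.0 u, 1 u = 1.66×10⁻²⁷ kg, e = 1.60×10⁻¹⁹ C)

v = qBr/m = (2×1.60×10^-19)(0.0227)(8.81×10^-3) / (2.21×10^-25) = 290 m/s.
K = ½mv² = 0.5·(2.21×10^-25)·(290)² = 9.27×10^-21 J = 0.0580 eV.

K ≈ 0.0580 eV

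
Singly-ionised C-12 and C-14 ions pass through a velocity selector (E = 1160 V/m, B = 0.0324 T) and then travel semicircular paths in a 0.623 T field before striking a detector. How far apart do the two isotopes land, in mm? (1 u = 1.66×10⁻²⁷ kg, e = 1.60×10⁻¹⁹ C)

Δd ≈ 2.38 mm

Both emerge at v = E/B₁ = 3.58×10^4 m/s.
r = mv/(qB₂), so r₁ = 7.15×10^-3 m and r₂ = 8.35×10^-3 m, giving Δr = 1.19×10^-3 m.
After a semicircle each ion lands a diameter 2r from the entry slit, so the separation is 2Δr = 2.38×10^-3 m.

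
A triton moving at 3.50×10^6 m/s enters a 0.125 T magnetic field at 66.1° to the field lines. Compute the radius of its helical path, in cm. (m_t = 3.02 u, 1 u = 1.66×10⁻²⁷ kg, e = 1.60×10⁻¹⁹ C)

r ≈ 80.2 cm

Only the perpendicular component v⊥ = v sin66.1° = 3.20×10^6 m/s is bent by the field.
r = m v⊥ /(qB) = (5.01×10^-27)(3.20×10^6) / [(1×1.60×10^-19)(0.125)] = 0.802 m.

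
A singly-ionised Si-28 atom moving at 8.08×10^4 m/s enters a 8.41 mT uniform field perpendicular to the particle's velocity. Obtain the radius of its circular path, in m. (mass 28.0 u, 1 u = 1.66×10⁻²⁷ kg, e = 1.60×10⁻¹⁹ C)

The magnetic force provides the centripetal force: qvB = mv²/r, so r = mv/(qB).
r = (4.65×10^-26 kg)(8.08×10^4 m/s) / [(1×1.60×10^-19 C)(8.41×10^-3 T)] = 2.79 m.

r ≈ 2.79 m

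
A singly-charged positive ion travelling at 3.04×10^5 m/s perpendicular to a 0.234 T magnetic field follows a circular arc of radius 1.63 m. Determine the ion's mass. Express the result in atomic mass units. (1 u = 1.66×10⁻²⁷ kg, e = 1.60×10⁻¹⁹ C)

qvB = mv²/r ⇒ m = qBr/v.
m = (1×1.60×10^-19)(0.234)(1.63) / (3.04×10^5) = 2.01×10^-25 kg = 121 u.

m ≈ 121 u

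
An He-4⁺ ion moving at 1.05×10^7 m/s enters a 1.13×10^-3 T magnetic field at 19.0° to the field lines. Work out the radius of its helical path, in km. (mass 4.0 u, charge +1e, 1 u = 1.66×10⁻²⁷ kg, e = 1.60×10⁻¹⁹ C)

r ≈ 0.126 km

Only the perpendicular component v⊥ = v sin19.0° = 3.42×10^6 m/s is bent by the field.
r = m v⊥ /(qB) = (6.64×10^-27)(3.42×10^6) / [(1×1.60×10^-19)(1.13×10^-3)] = 126 m.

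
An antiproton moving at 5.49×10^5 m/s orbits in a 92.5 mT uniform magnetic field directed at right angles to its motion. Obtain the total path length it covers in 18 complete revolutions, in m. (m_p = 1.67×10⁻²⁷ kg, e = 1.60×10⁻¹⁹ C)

r = mv/(qB) = 0.0619 m, so one revolution covers 2πr = 0.389 m.
In 18 revolutions: L = 18·2πr = 7.01 m.

L ≈ 7.01 m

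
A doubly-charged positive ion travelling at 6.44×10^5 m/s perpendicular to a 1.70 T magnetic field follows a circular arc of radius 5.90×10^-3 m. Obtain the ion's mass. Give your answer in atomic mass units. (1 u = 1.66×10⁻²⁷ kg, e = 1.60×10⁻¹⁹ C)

m ≈ 3.00 u

qvB = mv²/r ⇒ m = qBr/v.
m = (2×1.60×10^-19)(1.70)(5.90×10^-3) / (6.44×10^5) = 4.98×10^-27 kg = 3.00 u.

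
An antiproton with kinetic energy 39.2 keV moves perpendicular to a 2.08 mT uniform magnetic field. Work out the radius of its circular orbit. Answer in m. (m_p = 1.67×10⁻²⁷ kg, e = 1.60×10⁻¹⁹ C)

Convert the energy: K = 39.2 keV = 6.27×10^-15 J.
v = √(2K/m) = √(2·6.27×10^-15/1.67×10^-27) = 2.74×10^6 m/s.
r = mv/(qB) = (1.67×10^-27)(2.74×10^6) / [(1×1.60×10^-19)(2.08×10^-3)] = 13.8 m.

r ≈ 13.8 m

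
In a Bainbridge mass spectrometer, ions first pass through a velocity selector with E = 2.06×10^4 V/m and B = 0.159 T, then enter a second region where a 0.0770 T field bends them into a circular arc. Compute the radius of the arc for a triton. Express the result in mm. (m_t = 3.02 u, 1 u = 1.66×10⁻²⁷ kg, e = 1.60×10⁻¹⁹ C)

r ≈ 52.7 mm

The selector passes v = E/B = 2.06×10^4/0.159 = 1.30×10^5 m/s.
In the deflection region, r = mv/(qB₂) = (5.01×10^-27)(1.30×10^5) / [(1×1.60×10^-19)(0.0770)] = 0.0527 m.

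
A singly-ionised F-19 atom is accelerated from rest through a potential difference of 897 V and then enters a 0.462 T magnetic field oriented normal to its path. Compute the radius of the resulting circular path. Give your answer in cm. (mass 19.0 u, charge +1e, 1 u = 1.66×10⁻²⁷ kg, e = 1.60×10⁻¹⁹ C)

The kinetic energy gained is K = qV = (1×1.60×10^-19)(897) = 1.44×10^-16 J.
v = √(2K/m) = 9.54×10^4 m/s.
r = mv/(qB) = (3.15×10^-26)(9.54×10^4) / [(1×1.60×10^-19)(0.462)] = 0.0407 m.

r ≈ 4.07 cm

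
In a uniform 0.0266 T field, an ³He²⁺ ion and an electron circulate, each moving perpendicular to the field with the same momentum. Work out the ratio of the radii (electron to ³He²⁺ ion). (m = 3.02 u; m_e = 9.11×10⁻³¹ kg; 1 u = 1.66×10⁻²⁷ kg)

r = p/(qB) ⇒ at equal p, r ∝ 1/q.
r_{electron}/r_{³He²⁺ ion} = 2.00.

ratio ≈ 2.00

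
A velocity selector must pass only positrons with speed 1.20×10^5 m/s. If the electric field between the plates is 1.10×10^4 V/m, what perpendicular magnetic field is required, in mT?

qE = qvB ⇒ B = E/v = (1.10×10^4) / (1.20×10^5) = 0.0917 T.

B ≈ 91.7 mT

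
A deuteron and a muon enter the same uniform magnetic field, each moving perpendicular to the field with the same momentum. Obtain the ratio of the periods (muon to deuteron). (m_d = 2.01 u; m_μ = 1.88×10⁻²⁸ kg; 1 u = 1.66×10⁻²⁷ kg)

T = 2πm/(qB) is independent of speed, so T₂/T₁ = (m₂/q₂)/(m₁/q₁).
T_{muon}/T_{deuteron} = (1.88×10^-28/1e) / (3.34×10^-27/1e) = 0.0563.

ratio ≈ 0.0563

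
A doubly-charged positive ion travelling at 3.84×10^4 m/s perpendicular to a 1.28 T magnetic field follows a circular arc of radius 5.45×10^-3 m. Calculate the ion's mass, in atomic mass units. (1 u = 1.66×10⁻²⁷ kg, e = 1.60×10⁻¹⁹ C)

m ≈ 35.0 u

qvB = mv²/r ⇒ m = qBr/v.
m = (2×1.60×10^-19)(1.28)(5.45×10^-3) / (3.84×10^4) = 5.81×10^-26 kg = 35.0 u.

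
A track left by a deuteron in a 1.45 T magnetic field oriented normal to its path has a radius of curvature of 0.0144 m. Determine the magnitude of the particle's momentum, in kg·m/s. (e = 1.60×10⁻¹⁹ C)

p ≈ 3.34×10^-21 kg·m/s

Since qvB = mv²/r, the momentum p = mv = qBr.
p = (1×1.60×10^-19)(1.45)(0.0144) = 3.34×10^-21 kg·m/s.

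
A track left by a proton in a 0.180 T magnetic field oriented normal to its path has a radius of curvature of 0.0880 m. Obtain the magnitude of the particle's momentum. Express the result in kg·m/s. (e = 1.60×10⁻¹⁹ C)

p ≈ 2.53×10^-21 kg·m/s

Since qvB = mv²/r, the momentum p = mv = qBr.
p = (1×1.60×10^-19)(0.180)(0.0880) = 2.53×10^-21 kg·m/s.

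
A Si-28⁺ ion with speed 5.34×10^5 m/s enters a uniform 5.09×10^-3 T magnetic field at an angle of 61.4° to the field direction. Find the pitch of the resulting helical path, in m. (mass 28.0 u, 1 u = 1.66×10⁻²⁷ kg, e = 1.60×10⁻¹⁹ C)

pitch ≈ 91.7 m

The velocity component along B is v∥ = v cos61.4° = 2.56×10^5 m/s.
The cyclotron period T = 2πm/(qB) = 3.59×10^-4 s is set by m, q, B alone.
Pitch = v∥·T = (2.56×10^5)(3.59×10^-4) = 91.7 m.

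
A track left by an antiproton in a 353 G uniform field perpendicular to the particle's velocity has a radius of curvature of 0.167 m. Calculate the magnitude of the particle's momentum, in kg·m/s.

p ≈ 9.43×10^-22 kg·m/s

Since qvB = mv²/r, the momentum p = mv = qBr.
p = (1×1.60×10^-19)(0.0353)(0.167) = 9.43×10^-22 kg·m/s.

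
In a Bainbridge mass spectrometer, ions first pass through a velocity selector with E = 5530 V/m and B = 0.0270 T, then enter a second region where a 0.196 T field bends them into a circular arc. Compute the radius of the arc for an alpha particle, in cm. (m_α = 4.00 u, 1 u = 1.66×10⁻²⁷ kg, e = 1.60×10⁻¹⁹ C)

The selector passes v = E/B = 5530/0.0270 = 2.05×10^5 m/s.
In the deflection region, r = mv/(qB₂) = (6.64×10^-27)(2.05×10^5) / [(2×1.60×10^-19)(0.196)] = 0.0217 m.

r ≈ 2.17 cm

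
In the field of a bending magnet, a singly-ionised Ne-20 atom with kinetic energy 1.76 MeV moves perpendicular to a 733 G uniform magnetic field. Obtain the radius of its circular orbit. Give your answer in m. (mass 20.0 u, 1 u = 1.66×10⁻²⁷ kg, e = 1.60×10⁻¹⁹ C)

Convert the energy: K = 1.76 MeV = 2.82×10^-13 J.
v = √(2K/m) = √(2·2.82×10^-13/3.32×10^-26) = 4.12×10^6 m/s.
r = mv/(qB) = (3.32×10^-26)(4.12×10^6) / [(1×1.60×10^-19)(0.0733)] = 11.7 m.

r ≈ 11.7 m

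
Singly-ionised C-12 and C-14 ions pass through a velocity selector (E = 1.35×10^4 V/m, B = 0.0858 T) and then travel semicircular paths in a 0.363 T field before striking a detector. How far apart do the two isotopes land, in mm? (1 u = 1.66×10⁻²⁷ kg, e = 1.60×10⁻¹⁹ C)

Both emerge at v = E/B₁ = 1.57×10^5 m/s.
r = mv/(qB₂), so r₁ = 0.05396 m and r₂ = 0.06296 m, giving Δr = 8.99×10^-3 m.
After a semicircle each ion lands a diameter 2r from the entry slit, so the separation is 2Δr = 0.0180 m.

Δd ≈ 18.0 mm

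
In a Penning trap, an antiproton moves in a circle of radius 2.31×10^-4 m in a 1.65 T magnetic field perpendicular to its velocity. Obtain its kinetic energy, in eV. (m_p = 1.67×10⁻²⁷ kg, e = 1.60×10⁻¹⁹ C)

K ≈ 6.96 eV

v = qBr/m = (1×1.60×10^-19)(1.65)(2.31×10^-4) / (1.67×10^-27) = 3.65×10^4 m/s.
K = ½mv² = 0.5·(1.67×10^-27)·(3.65×10^4)² = 1.11×10^-18 J = 6.96 eV.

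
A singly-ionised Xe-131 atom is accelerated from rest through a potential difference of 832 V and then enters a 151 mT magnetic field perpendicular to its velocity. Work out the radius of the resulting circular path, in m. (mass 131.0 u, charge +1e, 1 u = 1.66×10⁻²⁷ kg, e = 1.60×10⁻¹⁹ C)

The kinetic energy gained is K = qV = (1×1.60×10^-19)(832) = 1.33×10^-16 J.
v = √(2K/m) = 3.50×10^4 m/s.
r = mv/(qB) = (2.17×10^-25)(3.50×10^4) / [(1×1.60×10^-19)(0.151)] = 0.315 m.

r ≈ 0.315 m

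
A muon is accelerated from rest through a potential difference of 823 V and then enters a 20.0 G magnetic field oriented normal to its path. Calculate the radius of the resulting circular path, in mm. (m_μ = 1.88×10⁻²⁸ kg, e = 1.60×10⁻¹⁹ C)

The kinetic energy gained is K = qV = (1×1.60×10^-19)(823) = 1.32×10^-16 J.
v = √(2K/m) = 1.18×10^6 m/s.
r = mv/(qB) = (1.88×10^-28)(1.18×10^6) / [(1×1.60×10^-19)(2.00×10^-3)] = 0.695 m.

r ≈ 695 mm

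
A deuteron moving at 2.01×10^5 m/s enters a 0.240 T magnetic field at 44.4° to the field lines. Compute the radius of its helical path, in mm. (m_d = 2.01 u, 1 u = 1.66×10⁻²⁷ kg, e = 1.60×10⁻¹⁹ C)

r ≈ 12.2 mm

Only the perpendicular component v⊥ = v sin44.4° = 1.41×10^5 m/s is bent by the field.
r = m v⊥ /(qB) = (3.34×10^-27)(1.41×10^5) / [(1×1.60×10^-19)(0.240)] = 0.0122 m.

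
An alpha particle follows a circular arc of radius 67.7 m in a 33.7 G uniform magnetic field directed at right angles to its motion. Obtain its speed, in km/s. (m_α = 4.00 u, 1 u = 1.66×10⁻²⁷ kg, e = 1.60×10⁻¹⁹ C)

From qvB = mv²/r, v = qBr/m.
v = (2×1.60×10^-19)(3.37×10^-3)(67.7) / (6.64×10^-27) = 1.10×10^7 m/s.

v ≈ 11000 km/s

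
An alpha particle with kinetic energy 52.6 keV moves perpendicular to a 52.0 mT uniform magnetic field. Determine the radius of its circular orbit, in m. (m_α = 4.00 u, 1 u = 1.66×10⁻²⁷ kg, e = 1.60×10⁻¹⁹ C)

r ≈ 0.635 m

Convert the energy: K = 52.6 keV = 8.42×10^-15 J.
v = √(2K/m) = √(2·8.42×10^-15/6.64×10^-27) = 1.59×10^6 m/s.
r = mv/(qB) = (6.64×10^-27)(1.59×10^6) / [(2×1.60×10^-19)(0.0520)] = 0.635 m.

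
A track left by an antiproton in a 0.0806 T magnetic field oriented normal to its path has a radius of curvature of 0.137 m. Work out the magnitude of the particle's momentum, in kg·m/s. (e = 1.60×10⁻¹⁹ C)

Since qvB = mv²/r, the momentum p = mv = qBr.
p = (1×1.60×10^-19)(0.0806)(0.137) = 1.77×10^-21 kg·m/s.

p ≈ 1.77×10^-21 kg·m/s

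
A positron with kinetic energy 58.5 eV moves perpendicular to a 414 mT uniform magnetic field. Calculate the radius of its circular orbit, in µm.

Convert the energy: K = 58.5 eV = 9.36×10^-18 J.
v = √(2K/m) = √(2·9.36×10^-18/9.11×10^-31) = 4.53×10^6 m/s.
r = mv/(qB) = (9.11×10^-31)(4.53×10^6) / [(1×1.60×10^-19)(0.414)] = 6.23×10^-5 m.

r ≈ 62.3 µm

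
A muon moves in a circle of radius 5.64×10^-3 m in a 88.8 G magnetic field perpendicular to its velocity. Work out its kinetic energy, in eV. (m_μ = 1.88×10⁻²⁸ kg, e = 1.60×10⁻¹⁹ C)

v = qBr/m = (1×1.60×10^-19)(8.88×10^-3)(5.64×10^-3) / (1.88×10^-28) = 4.26×10^4 m/s.
K = ½mv² = 0.5·(1.88×10^-28)·(4.26×10^4)² = 1.71×10^-19 J = 1.07 eV.

K ≈ 1.07 eV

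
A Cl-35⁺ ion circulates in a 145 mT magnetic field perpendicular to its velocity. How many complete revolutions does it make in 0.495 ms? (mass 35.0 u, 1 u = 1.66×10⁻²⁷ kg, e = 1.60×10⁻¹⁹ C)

T = 2πm/(qB) = 2π(5.81×10^-26) / [(1×1.60×10^-19)(0.145)] = 1.5735×10^-5 s.
N = t/T = 4.95×10^-4 / 1.5735×10^-5 ≈ 31.46, so 31 complete revolutions.

N = 31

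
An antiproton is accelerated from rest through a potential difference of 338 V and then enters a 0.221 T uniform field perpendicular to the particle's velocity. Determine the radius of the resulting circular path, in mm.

The kinetic energy gained is K = qV = (1×1.60×10^-19)(338) = 5.41×10^-17 J.
v = √(2K/m) = 2.54×10^5 m/s.
r = mv/(qB) = (1.67×10^-27)(2.54×10^5) / [(1×1.60×10^-19)(0.221)] = 0.0120 m.

r ≈ 12.0 mm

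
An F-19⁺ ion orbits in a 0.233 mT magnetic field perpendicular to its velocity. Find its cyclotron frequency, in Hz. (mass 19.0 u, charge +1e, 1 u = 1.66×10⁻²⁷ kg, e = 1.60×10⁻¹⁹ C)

f ≈ 188 Hz

f = qB/(2πm) = (1×1.60×10^-19)(2.33×10^-4) / [2π(3.15×10^-26)] = 188 Hz.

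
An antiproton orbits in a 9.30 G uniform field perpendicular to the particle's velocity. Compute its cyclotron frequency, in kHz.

f ≈ 14.2 kHz

f = qB/(2πm) = (1×1.60×10^-19)(9.30×10^-4) / [2π(1.67×10^-27)] = 1.42×10^4 Hz.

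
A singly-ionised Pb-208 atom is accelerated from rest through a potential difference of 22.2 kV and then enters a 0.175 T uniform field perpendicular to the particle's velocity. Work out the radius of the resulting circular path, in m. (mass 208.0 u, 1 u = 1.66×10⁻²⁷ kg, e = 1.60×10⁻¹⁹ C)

r ≈ 1.77 m

The kinetic energy gained is K = qV = (1×1.60×10^-19)(2.22×10^4) = 3.55×10^-15 J.
v = √(2K/m) = 1.43×10^5 m/s.
r = mv/(qB) = (3.45×10^-25)(1.43×10^5) / [(1×1.60×10^-19)(0.175)] = 1.77 m.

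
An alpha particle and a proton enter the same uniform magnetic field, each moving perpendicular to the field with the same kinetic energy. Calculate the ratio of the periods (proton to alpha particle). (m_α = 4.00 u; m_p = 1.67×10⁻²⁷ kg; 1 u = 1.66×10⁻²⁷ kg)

ratio ≈ 0.503

T = 2πm/(qB) is independent of speed, so T₂/T₁ = (m₂/q₂)/(m₁/q₁).
T_{proton}/T_{alpha particle} = (1.67×10^-27/1e) / (6.64×10^-27/2e) = 0.503.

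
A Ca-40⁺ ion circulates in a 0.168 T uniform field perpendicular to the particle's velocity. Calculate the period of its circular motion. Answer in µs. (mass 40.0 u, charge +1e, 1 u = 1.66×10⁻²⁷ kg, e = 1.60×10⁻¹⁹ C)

The cyclotron period is independent of speed: T = 2πm/(qB).
T = 2π(6.64×10^-26) / [(1×1.60×10^-19)(0.168)] = 1.55×10^-5 s.

T ≈ 15.5 µs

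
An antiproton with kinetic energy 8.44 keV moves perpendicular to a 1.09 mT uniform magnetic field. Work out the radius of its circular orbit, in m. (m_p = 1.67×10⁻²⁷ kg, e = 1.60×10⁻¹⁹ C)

r ≈ 12.2 m

Convert the energy: K = 8.44 keV = 1.35×10^-15 J.
v = √(2K/m) = √(2·1.35×10^-15/1.67×10^-27) = 1.27×10^6 m/s.
r = mv/(qB) = (1.67×10^-27)(1.27×10^6) / [(1×1.60×10^-19)(1.09×10^-3)] = 12.2 m.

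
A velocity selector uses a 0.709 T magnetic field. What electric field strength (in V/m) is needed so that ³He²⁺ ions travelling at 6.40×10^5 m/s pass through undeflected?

E ≈ 4.54×10^5 V/m

qE = qvB ⇒ E = vB = (6.40×10^5)(0.709) = 4.54×10^5 V/m.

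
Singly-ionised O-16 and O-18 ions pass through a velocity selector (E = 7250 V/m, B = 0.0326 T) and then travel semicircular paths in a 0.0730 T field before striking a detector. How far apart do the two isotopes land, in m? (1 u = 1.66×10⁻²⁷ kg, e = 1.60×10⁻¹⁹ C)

Both emerge at v = E/B₁ = 2.22×10^5 m/s.
r = mv/(qB₂), so r₁ = 0.5057 m and r₂ = 0.5689 m, giving Δr = 0.0632 m.
After a semicircle each ion lands a diameter 2r from the entry slit, so the separation is 2Δr = 0.126 m.

Δd ≈ 0.126 m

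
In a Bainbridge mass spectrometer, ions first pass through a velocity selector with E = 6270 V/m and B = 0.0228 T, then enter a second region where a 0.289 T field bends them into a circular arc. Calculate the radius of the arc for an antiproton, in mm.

The selector passes v = E/B = 6270/0.0228 = 2.75×10^5 m/s.
In the deflection region, r = mv/(qB₂) = (1.67×10^-27)(2.75×10^5) / [(1×1.60×10^-19)(0.289)] = 9.93×10^-3 m.

r ≈ 9.93 mm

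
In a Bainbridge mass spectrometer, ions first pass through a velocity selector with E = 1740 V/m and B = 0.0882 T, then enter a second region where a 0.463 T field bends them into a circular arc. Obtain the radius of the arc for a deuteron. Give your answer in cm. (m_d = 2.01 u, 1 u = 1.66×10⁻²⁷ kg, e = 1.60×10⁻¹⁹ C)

The selector passes v = E/B = 1740/0.0882 = 1.97×10^4 m/s.
In the deflection region, r = mv/(qB₂) = (3.34×10^-27)(1.97×10^4) / [(1×1.60×10^-19)(0.463)] = 8.89×10^-4 m.

r ≈ 0.0889 cm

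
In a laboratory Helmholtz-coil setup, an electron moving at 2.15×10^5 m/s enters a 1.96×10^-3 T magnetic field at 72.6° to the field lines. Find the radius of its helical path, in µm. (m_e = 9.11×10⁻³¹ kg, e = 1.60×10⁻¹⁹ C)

Only the perpendicular component v⊥ = v sin72.6° = 2.05×10^5 m/s is bent by the field.
r = m v⊥ /(qB) = (9.11×10^-31)(2.05×10^5) / [(1×1.60×10^-19)(1.96×10^-3)] = 5.96×10^-4 m.

r ≈ 596 µm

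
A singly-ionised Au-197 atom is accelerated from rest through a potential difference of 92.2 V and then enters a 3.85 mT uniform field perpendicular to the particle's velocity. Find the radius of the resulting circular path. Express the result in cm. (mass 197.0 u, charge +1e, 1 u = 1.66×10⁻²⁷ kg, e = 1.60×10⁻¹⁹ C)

The kinetic energy gained is K = qV = (1×1.60×10^-19)(92.2) = 1.48×10^-17 J.
v = √(2K/m) = 9500 m/s.
r = mv/(qB) = (3.27×10^-25)(9500) / [(1×1.60×10^-19)(3.85×10^-3)] = 5.04 m.

r ≈ 504 cm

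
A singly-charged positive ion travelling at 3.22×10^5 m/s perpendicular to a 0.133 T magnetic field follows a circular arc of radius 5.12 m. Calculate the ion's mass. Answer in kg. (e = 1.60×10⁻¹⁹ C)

qvB = mv²/r ⇒ m = qBr/v.
m = (1×1.60×10^-19)(0.133)(5.12) / (3.22×10^5) = 3.38×10^-25 kg.

m ≈ 3.38×10^-25 kg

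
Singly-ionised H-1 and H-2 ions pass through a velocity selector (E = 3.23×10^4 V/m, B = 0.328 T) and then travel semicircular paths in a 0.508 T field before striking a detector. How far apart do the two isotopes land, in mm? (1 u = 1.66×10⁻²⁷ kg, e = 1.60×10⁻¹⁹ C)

Both emerge at v = E/B₁ = 9.85×10^4 m/s.
r = mv/(qB₂), so r₁ = 2.01×10^-3 m and r₂ = 4.02×10^-3 m, giving Δr = 2.01×10^-3 m.
After a semicircle each ion lands a diameter 2r from the entry slit, so the separation is 2Δr = 4.02×10^-3 m.

Δd ≈ 4.02 mm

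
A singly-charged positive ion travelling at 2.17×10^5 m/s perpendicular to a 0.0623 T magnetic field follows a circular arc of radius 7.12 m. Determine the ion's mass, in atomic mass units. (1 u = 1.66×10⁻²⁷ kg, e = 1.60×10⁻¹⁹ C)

m ≈ 197 u

qvB = mv²/r ⇒ m = qBr/v.
m = (1×1.60×10^-19)(0.0623)(7.12) / (2.17×10^5) = 3.27×10^-25 kg = 197 u.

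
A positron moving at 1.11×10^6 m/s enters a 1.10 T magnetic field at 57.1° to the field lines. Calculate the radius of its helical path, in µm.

r ≈ 4.82 µm

Only the perpendicular component v⊥ = v sin57.1° = 9.32×10^5 m/s is bent by the field.
r = m v⊥ /(qB) = (9.11×10^-31)(9.32×10^5) / [(1×1.60×10^-19)(1.10)] = 4.82×10^-6 m.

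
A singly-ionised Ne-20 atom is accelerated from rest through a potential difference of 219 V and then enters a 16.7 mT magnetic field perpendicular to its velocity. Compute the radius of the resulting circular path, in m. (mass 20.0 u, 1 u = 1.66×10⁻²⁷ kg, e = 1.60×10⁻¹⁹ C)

r ≈ 0.571 m

The kinetic energy gained is K = qV = (1×1.60×10^-19)(219) = 3.50×10^-17 J.
v = √(2K/m) = 4.59×10^4 m/s.
r = mv/(qB) = (3.32×10^-26)(4.59×10^4) / [(1×1.60×10^-19)(0.0167)] = 0.571 m.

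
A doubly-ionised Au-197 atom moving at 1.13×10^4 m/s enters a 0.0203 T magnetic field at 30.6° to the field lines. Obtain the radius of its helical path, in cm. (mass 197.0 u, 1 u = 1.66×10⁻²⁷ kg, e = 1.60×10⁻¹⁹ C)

Only the perpendicular component v⊥ = v sin30.6° = 5750 m/s is bent by the field.
r = m v⊥ /(qB) = (3.27×10^-25)(5750) / [(2×1.60×10^-19)(0.0203)] = 0.290 m.

r ≈ 29.0 cm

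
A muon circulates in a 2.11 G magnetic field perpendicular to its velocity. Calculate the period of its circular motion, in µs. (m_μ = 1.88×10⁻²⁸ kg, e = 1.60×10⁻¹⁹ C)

The cyclotron period is independent of speed: T = 2πm/(qB).
T = 2π(1.88×10^-28) / [(1×1.60×10^-19)(2.11×10^-4)] = 3.50×10^-5 s.

T ≈ 35.0 µs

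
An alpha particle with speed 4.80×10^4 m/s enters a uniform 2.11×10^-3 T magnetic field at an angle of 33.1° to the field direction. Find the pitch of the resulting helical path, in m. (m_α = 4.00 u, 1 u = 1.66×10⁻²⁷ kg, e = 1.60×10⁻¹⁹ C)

The velocity component along B is v∥ = v cos33.1° = 4.02×10^4 m/s.
The cyclotron period T = 2πm/(qB) = 6.18×10^-5 s is set by m, q, B alone.
Pitch = v∥·T = (4.02×10^4)(6.18×10^-5) = 2.48 m.

pitch ≈ 2.48 m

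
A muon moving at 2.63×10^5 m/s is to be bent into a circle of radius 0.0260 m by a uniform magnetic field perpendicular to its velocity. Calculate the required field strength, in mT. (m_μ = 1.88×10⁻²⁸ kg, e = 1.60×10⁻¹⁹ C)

qvB = mv²/r gives B = mv/(qr).
B = (1.88×10^-28)(2.63×10^5) / [(1×1.60×10^-19)(0.0260)] = 0.0119 T.

B ≈ 11.9 mT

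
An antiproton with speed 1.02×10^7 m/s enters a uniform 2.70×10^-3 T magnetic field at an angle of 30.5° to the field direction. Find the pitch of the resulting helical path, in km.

pitch ≈ 0.213 km

The velocity component along B is v∥ = v cos30.5° = 8.79×10^6 m/s.
The cyclotron period T = 2πm/(qB) = 2.43×10^-5 s is set by m, q, B alone.
Pitch = v∥·T = (8.79×10^6)(2.43×10^-5) = 213 m.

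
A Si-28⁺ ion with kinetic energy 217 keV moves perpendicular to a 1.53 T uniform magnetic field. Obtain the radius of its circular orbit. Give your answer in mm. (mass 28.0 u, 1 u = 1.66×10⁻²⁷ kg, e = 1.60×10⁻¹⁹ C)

r ≈ 232 mm

Convert the energy: K = 217 keV = 3.47×10^-14 J.
v = √(2K/m) = √(2·3.47×10^-14/4.65×10^-26) = 1.22×10^6 m/s.
r = mv/(qB) = (4.65×10^-26)(1.22×10^6) / [(1×1.60×10^-19)(1.53)] = 0.232 m.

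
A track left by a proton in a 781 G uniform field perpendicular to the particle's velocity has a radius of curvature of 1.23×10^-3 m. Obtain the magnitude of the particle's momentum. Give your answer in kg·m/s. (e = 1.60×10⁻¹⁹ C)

p ≈ 1.54×10^-23 kg·m/s

Since qvB = mv²/r, the momentum p = mv = qBr.
p = (1×1.60×10^-19)(0.0781)(1.23×10^-3) = 1.54×10^-23 kg·m/s.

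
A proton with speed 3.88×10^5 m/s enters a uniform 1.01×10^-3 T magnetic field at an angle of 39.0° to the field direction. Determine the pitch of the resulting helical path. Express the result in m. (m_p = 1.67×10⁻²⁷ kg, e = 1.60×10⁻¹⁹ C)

The velocity component along B is v∥ = v cos39.0° = 3.02×10^5 m/s.
The cyclotron period T = 2πm/(qB) = 6.49×10^-5 s is set by m, q, B alone.
Pitch = v∥·T = (3.02×10^5)(6.49×10^-5) = 19.6 m.

pitch ≈ 19.6 m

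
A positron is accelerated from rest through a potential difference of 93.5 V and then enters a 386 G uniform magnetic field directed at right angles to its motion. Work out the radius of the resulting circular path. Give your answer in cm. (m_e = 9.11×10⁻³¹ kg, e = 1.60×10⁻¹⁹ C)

r ≈ 0.0845 cm

The kinetic energy gained is K = qV = (1×1.60×10^-19)(93.5) = 1.50×10^-17 J.
v = √(2K/m) = 5.73×10^6 m/s.
r = mv/(qB) = (9.11×10^-31)(5.73×10^6) / [(1×1.60×10^-19)(0.0386)] = 8.45×10^-4 m.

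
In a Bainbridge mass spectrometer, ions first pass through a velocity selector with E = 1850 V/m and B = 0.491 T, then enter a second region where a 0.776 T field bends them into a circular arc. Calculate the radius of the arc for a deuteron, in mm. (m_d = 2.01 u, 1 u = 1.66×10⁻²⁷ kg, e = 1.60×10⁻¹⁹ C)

The selector passes v = E/B = 1850/0.491 = 3770 m/s.
In the deflection region, r = mv/(qB₂) = (3.34×10^-27)(3770) / [(1×1.60×10^-19)(0.776)] = 1.01×10^-4 m.

r ≈ 0.101 mm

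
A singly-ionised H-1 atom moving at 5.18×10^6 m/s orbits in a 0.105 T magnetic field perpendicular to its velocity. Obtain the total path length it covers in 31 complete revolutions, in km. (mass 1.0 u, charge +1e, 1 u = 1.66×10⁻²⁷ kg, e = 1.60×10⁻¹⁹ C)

L ≈ 0.0997 km

r = mv/(qB) = 0.512 m, so one revolution covers 2πr = 3.22 m.
In 31 revolutions: L = 31·2πr = 99.7 m.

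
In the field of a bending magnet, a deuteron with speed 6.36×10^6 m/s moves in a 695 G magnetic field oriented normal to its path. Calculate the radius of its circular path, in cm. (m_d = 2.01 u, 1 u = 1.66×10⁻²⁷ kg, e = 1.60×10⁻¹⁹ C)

The magnetic force provides the centripetal force: qvB = mv²/r, so r = mv/(qB).
r = (3.34×10^-27 kg)(6.36×10^6 m/s) / [(1×1.60×10^-19 C)(0.0695 T)] = 1.91 m.

r ≈ 191 cm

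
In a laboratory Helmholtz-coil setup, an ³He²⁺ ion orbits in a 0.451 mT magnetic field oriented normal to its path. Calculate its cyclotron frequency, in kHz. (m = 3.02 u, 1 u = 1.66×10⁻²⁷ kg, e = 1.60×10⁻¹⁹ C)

f ≈ 4.58 kHz

f = qB/(2πm) = (2×1.60×10^-19)(4.51×10^-4) / [2π(5.01×10^-27)] = 4580 Hz.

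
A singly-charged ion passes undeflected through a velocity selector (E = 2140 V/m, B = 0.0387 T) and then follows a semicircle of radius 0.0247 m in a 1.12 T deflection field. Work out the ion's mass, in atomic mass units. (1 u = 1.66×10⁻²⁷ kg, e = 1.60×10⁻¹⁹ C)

v = E/B₁ = 5.53×10^4 m/s.
From r = mv/(qB₂), m = qB₂r/v = (1×1.60×10^-19)(1.12)(0.0247) / (5.53×10^4) = 8.00×10^-26 kg.
In atomic mass units: m = 8.00×10^-26 / 1.66×10^-27 = 48.2 u.

m ≈ 48.2 u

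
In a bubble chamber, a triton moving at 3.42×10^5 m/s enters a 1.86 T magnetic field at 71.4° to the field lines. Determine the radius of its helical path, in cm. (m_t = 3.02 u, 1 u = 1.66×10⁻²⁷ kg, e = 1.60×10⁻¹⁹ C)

Only the perpendicular component v⊥ = v sin71.4° = 3.24×10^5 m/s is bent by the field.
r = m v⊥ /(qB) = (5.01×10^-27)(3.24×10^5) / [(1×1.60×10^-19)(1.86)] = 5.46×10^-3 m.

r ≈ 0.546 cm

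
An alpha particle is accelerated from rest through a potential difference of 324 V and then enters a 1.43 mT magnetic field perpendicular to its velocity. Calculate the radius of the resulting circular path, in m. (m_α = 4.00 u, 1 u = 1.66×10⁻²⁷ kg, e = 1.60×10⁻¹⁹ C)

The kinetic energy gained is K = qV = (2×1.60×10^-19)(324) = 1.04×10^-16 J.
v = √(2K/m) = 1.77×10^5 m/s.
r = mv/(qB) = (6.64×10^-27)(1.77×10^5) / [(2×1.60×10^-19)(1.43×10^-3)] = 2.56 m.

r ≈ 2.56 m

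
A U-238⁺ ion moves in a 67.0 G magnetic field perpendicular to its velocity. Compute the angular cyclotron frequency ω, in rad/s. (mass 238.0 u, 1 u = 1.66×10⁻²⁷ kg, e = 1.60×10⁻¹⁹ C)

ω ≈ 2710 rad/s

ω = qB/m = (1×1.60×10^-19)(6.70×10^-3) / (3.95×10^-25) = 2710 rad/s.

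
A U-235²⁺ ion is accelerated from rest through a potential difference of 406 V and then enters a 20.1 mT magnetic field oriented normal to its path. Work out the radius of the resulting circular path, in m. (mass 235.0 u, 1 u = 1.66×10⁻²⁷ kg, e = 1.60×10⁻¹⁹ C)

The kinetic energy gained is K = qV = (2×1.60×10^-19)(406) = 1.30×10^-16 J.
v = √(2K/m) = 2.58×10^4 m/s.
r = mv/(qB) = (3.90×10^-25)(2.58×10^4) / [(2×1.60×10^-19)(0.0201)] = 1.57 m.

r ≈ 1.57 m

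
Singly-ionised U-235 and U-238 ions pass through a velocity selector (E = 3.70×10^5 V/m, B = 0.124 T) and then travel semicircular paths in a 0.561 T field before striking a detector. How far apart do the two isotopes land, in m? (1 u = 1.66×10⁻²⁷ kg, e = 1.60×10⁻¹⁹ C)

Both emerge at v = E/B₁ = 2.98×10^6 m/s.
r = mv/(qB₂), so r₁ = 12.968 m and r₂ = 13.134 m, giving Δr = 0.166 m.
After a semicircle each ion lands a diameter 2r from the entry slit, so the separation is 2Δr = 0.331 m.

Δd ≈ 0.331 m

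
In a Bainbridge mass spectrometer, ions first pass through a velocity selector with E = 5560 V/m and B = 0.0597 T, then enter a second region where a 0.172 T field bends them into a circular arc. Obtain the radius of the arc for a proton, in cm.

The selector passes v = E/B = 5560/0.0597 = 9.31×10^4 m/s.
In the deflection region, r = mv/(qB₂) = (1.67×10^-27)(9.31×10^4) / [(1×1.60×10^-19)(0.172)] = 5.65×10^-3 m.

r ≈ 0.565 cm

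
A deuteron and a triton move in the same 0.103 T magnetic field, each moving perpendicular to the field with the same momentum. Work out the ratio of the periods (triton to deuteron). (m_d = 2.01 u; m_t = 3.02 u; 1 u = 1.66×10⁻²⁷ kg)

T = 2πm/(qB) is independent of speed, so T₂/T₁ = (m₂/q₂)/(m₁/q₁).
T_{triton}/T_{deuteron} = (5.01×10^-27/1e) / (3.34×10^-27/1e) = 1.50.

ratio ≈ 1.50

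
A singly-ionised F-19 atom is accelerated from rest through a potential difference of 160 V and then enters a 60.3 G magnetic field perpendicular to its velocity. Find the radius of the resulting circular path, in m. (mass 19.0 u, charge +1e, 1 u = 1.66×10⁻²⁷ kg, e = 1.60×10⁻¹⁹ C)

r ≈ 1.32 m

The kinetic energy gained is K = qV = (1×1.60×10^-19)(160) = 2.56×10^-17 J.
v = √(2K/m) = 4.03×10^4 m/s.
r = mv/(qB) = (3.15×10^-26)(4.03×10^4) / [(1×1.60×10^-19)(6.03×10^-3)] = 1.32 m.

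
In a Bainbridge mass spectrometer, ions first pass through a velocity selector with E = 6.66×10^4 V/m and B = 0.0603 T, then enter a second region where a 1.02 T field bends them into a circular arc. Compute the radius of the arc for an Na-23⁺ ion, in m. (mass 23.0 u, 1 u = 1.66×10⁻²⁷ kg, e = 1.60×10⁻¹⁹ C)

r ≈ 0.258 m

The selector passes v = E/B = 6.66×10^4/0.0603 = 1.10×10^6 m/s.
In the deflection region, r = mv/(qB₂) = (3.82×10^-26)(1.10×10^6) / [(1×1.60×10^-19)(1.02)] = 0.258 m.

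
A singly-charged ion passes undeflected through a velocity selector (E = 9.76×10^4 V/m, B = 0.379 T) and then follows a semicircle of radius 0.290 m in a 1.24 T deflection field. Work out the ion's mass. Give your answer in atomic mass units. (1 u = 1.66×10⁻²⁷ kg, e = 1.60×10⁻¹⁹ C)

v = E/B₁ = 2.58×10^5 m/s.
From r = mv/(qB₂), m = qB₂r/v = (1×1.60×10^-19)(1.24)(0.290) / (2.58×10^5) = 2.23×10^-25 kg.
In atomic mass units: m = 2.23×10^-25 / 1.66×10^-27 = 135 u.

m ≈ 135 u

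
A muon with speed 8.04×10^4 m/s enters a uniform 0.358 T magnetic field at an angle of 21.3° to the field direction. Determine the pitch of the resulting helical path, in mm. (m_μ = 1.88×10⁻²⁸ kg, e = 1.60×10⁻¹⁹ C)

The velocity component along B is v∥ = v cos21.3° = 7.49×10^4 m/s.
The cyclotron period T = 2πm/(qB) = 2.06×10^-8 s is set by m, q, B alone.
Pitch = v∥·T = (7.49×10^4)(2.06×10^-8) = 1.54×10^-3 m.

pitch ≈ 1.54 mm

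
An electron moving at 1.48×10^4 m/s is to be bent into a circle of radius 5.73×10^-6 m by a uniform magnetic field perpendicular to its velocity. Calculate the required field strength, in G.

qvB = mv²/r gives B = mv/(qr).
B = (9.11×10^-31)(1.48×10^4) / [(1×1.60×10^-19)(5.73×10^-6)] = 0.0147 T.

B ≈ 147 G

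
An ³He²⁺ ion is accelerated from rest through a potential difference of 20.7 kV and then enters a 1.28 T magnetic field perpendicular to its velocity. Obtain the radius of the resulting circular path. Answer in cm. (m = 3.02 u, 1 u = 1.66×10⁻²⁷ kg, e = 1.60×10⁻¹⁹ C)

r ≈ 1.99 cm

The kinetic energy gained is K = qV = (2×1.60×10^-19)(2.07×10^4) = 6.62×10^-15 J.
v = √(2K/m) = 1.63×10^6 m/s.
r = mv/(qB) = (5.01×10^-27)(1.63×10^6) / [(2×1.60×10^-19)(1.28)] = 0.0199 m.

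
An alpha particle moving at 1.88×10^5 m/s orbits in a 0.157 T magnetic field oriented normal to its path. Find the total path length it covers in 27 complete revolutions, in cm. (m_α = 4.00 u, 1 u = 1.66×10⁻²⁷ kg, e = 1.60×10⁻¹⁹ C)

L ≈ 422 cm

r = mv/(qB) = 0.0248 m, so one revolution covers 2πr = 0.156 m.
In 27 revolutions: L = 27·2πr = 4.22 m.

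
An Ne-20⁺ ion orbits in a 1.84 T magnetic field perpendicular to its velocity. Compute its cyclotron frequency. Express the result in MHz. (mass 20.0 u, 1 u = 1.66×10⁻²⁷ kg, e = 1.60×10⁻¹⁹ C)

f = qB/(2πm) = (1×1.60×10^-19)(1.84) / [2π(3.32×10^-26)] = 1.41×10^6 Hz.

f ≈ 1.41 MHz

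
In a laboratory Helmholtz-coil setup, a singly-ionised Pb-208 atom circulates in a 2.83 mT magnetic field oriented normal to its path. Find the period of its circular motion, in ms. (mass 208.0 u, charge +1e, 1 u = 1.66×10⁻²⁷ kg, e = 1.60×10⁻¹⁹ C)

T ≈ 4.79 ms

The cyclotron period is independent of speed: T = 2πm/(qB).
T = 2π(3.45×10^-25) / [(1×1.60×10^-19)(2.83×10^-3)] = 4.79×10^-3 s.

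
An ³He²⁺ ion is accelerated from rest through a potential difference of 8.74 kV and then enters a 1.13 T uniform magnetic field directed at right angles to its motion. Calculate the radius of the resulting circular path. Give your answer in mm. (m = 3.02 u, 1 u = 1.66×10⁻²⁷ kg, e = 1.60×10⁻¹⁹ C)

The kinetic energy gained is K = qV = (2×1.60×10^-19)(8740) = 2.80×10^-15 J.
v = √(2K/m) = 1.06×10^6 m/s.
r = mv/(qB) = (5.01×10^-27)(1.06×10^6) / [(2×1.60×10^-19)(1.13)] = 0.0146 m.

r ≈ 14.6 mm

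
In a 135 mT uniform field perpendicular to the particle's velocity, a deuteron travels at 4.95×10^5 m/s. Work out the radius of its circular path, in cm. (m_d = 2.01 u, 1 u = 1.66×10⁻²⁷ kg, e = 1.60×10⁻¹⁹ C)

r ≈ 7.65 cm

The magnetic force provides the centripetal force: qvB = mv²/r, so r = mv/(qB).
r = (3.34×10^-27 kg)(4.95×10^5 m/s) / [(1×1.60×10^-19 C)(0.135 T)] = 0.0765 m.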